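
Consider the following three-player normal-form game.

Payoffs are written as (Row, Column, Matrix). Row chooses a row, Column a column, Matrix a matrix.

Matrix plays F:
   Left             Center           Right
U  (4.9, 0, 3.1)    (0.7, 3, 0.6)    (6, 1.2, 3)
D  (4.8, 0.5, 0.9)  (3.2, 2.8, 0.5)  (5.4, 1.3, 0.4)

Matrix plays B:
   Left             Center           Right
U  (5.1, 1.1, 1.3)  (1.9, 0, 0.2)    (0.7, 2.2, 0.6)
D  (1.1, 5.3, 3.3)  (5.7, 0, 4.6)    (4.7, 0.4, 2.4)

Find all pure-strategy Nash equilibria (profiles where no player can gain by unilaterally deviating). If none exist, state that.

This game has no pure Nash equilibrium.

(U, Left, F): Column can switch to Center (0 → 3). Not NE.
(U, Left, B): Column can switch to Right (1.1 → 2.2). Not NE.
(U, Center, F): Row can switch to D (0.7 → 3.2). Not NE.
(U, Center, B): Row can switch to D (1.9 → 5.7). Not NE.
(U, Right, F): Column can switch to Center (1.2 → 3). Not NE.
(U, Right, B): Row can switch to D (0.7 → 4.7). Not NE.
(D, Left, F): Row can switch to U (4.8 → 4.9). Not NE.
(D, Left, B): Row can switch to U (1.1 → 5.1). Not NE.
(D, Center, F): Matrix can switch to B (0.5 → 4.6). Not NE.
(D, Center, B): Column can switch to Left (0 → 5.3). Not NE.
(D, Right, F): Row can switch to U (5.4 → 6). Not NE.
(D, Right, B): Column can switch to Left (0.4 → 5.3). Not NE.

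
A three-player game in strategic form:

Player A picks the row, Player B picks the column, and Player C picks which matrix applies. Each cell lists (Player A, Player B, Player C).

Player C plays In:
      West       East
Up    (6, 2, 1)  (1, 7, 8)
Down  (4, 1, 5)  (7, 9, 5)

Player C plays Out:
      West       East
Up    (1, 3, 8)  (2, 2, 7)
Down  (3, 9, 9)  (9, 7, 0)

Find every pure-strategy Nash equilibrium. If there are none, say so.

(Up, West, In): Player B can switch to East (2 → 7). Not NE.
(Up, West, Out): Player A can switch to Down (1 → 3). Not NE.
(Up, East, In): Player A can switch to Down (1 → 7). Not NE.
(Up, East, Out): Player A can switch to Down (2 → 9). Not NE.
(Down, West, In): Player A can switch to Up (4 → 6). Not NE.
(Down, West, Out): Player A gets 3, best alternative 1; Player B gets 9, best alternative 7; Player C gets 9, best alternative 5. No profitable deviation — NE.
(Down, East, In): Player A gets 7, best alternative 1; Player B gets 9, best alternative 1; Player C gets 5, best alternative 0. No profitable deviation — NE.
(Down, East, Out): Player B can switch to West (7 → 9). Not NE.

(Down, West, Out) and (Down, East, In)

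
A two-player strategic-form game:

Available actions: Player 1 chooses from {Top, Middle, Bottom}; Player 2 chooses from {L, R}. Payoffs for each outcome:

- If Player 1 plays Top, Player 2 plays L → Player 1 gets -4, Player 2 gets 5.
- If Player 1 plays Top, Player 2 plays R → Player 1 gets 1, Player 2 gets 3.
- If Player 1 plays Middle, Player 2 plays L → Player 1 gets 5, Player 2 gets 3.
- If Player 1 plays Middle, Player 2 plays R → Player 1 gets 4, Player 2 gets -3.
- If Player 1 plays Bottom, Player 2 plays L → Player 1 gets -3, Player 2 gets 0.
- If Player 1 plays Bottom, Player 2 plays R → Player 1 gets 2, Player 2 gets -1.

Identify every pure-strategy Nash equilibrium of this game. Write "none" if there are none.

Pure NE: (Middle, L)

Mark each player's best response to every combination of opponents' strategies; a profile where every player is best-responding is a pure Nash equilibrium.
Player 1 against L: payoffs -4, 5, -3 → best response Middle.
Player 1 against R: payoffs 1, 4, 2 → best response Middle.
Player 2 against Top: payoffs 5, 3 → best response L.
Player 2 against Middle: payoffs 3, -3 → best response L.
Player 2 against Bottom: payoffs 0, -1 → best response L.
Mutual best responses: (Middle, L).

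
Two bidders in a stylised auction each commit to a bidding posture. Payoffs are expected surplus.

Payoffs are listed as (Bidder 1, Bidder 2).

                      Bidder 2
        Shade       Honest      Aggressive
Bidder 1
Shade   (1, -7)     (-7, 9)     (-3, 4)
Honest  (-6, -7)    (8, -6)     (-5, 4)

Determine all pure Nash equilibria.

For each player, find the best response to each opponent profile; mutual best responses are the pure NE.
Bidder 1 against Shade: payoffs 1, -6 → best response Shade.
Bidder 1 against Honest: payoffs -7, 8 → best response Honest.
Bidder 1 against Aggressive: payoffs -3, -5 → best response Shade.
Bidder 2 against Shade: payoffs -7, 9, 4 → best response Honest.
Bidder 2 against Honest: payoffs -7, -6, 4 → best response Aggressive.
No profile is a mutual best response for all players.

No pure-strategy Nash equilibrium.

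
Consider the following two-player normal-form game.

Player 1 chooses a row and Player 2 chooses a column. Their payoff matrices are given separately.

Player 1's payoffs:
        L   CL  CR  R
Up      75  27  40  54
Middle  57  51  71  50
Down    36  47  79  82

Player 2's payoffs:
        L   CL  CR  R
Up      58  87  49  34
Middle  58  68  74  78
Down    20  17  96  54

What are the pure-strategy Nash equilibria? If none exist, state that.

The unique pure-strategy Nash equilibrium is (Down, CR).

Check each profile: it is a Nash equilibrium iff no player can strictly gain by switching unilaterally.
(Up, L): Player 2 can switch to CL (58 → 87). Not NE.
(Up, CL): Player 1 can switch to Middle (27 → 51). Not NE.
(Up, CR): Player 1 can switch to Middle (40 → 71). Not NE.
(Up, R): Player 1 can switch to Down (54 → 82). Not NE.
(Middle, L): Player 1 can switch to Up (57 → 75). Not NE.
(Middle, CL): Player 2 can switch to CR (68 → 74). Not NE.
(Middle, CR): Player 1 can switch to Down (71 → 79). Not NE.
(Middle, R): Player 1 can switch to Up (50 → 54). Not NE.
(Down, L): Player 1 can switch to Up (36 → 75). Not NE.
(Down, CL): Player 1 can switch to Middle (47 → 51). Not NE.
(Down, CR): Player 1 gets 79, best alternative 71; Player 2 gets 96, best alternative 54. No profitable deviation — NE.
(Down, R): Player 2 can switch to CR (54 → 96). Not NE.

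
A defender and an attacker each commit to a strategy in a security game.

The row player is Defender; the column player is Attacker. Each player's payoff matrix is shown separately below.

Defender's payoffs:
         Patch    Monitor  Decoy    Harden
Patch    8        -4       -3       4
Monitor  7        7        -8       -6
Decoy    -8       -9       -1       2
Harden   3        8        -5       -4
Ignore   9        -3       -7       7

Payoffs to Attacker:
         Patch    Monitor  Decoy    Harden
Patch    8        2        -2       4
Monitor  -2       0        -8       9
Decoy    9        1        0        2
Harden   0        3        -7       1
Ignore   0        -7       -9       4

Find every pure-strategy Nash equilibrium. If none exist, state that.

Defender against Patch: payoffs 8, 7, -8, 3, 9 → best response Ignore.
Defender against Monitor: payoffs -4, 7, -9, 8, -3 → best response Harden.
Defender against Decoy: payoffs -3, -8, -1, -5, -7 → best response Decoy.
Defender against Harden: payoffs 4, -6, 2, -4, 7 → best response Ignore.
Attacker against Patch: payoffs 8, 2, -2, 4 → best response Patch.
Attacker against Monitor: payoffs -2, 0, -8, 9 → best response Harden.
Attacker against Decoy: payoffs 9, 1, 0, 2 → best response Patch.
Attacker against Harden: payoffs 0, 3, -7, 1 → best response Monitor.
Attacker against Ignore: payoffs 0, -7, -9, 4 → best response Harden.
Mutual best responses: (Harden, Monitor); (Ignore, Harden).

The pure Nash equilibria are (Harden, Monitor) and (Ignore, Harden).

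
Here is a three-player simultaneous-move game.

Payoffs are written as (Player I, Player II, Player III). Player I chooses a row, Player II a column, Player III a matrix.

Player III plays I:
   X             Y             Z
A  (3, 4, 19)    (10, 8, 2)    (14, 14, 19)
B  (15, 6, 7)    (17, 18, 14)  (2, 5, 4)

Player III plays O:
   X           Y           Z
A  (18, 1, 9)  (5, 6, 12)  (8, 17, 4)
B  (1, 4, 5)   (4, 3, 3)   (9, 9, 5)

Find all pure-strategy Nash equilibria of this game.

Pure-strategy Nash equilibria: (A, Z, I); (B, Y, I); (B, Z, O)

(A, X, I): Player I can switch to B (3 → 15). Not NE.
(A, X, O): Player II can switch to Y (1 → 6). Not NE.
(A, Y, I): Player I can switch to B (10 → 17). Not NE.
(A, Y, O): Player II can switch to Z (6 → 17). Not NE.
(A, Z, I): Player I gets 14, best alternative 2; Player II gets 14, best alternative 8; Player III gets 19, best alternative 4. No profitable deviation — NE.
(A, Z, O): Player I can switch to B (8 → 9). Not NE.
(B, X, I): Player II can switch to Y (6 → 18). Not NE.
(B, X, O): Player I can switch to A (1 → 18). Not NE.
(B, Y, I): Player I gets 17, best alternative 10; Player II gets 18, best alternative 6; Player III gets 14, best alternative 3. No profitable deviation — NE.
(B, Y, O): Player I can switch to A (4 → 5). Not NE.
(B, Z, O): Player I gets 9, best alternative 8; Player II gets 9, best alternative 4; Player III gets 5, best alternative 4. No profitable deviation — NE.
(The remaining 1 profile has a profitable deviation by the same check.)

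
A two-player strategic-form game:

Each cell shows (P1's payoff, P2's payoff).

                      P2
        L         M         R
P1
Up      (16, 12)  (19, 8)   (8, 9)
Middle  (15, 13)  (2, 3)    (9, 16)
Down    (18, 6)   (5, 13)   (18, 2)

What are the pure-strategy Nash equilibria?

Check each profile: it is a Nash equilibrium iff no player can strictly gain by switching unilaterally.
(Up, L): P1 can switch to Down (16 → 18). Not NE.
(Up, M): P2 can switch to L (8 → 12). Not NE.
(Up, R): P1 can switch to Middle (8 → 9). Not NE.
(Middle, L): P1 can switch to Up (15 → 16). Not NE.
(Middle, M): P1 can switch to Up (2 → 19). Not NE.
(Middle, R): P1 can switch to Down (9 → 18). Not NE.
(Down, L): P2 can switch to M (6 → 13). Not NE.
(Down, M): P1 can switch to Up (5 → 19). Not NE.
(Down, R): P2 can switch to L (2 → 6). Not NE.

There is no pure-strategy Nash equilibrium.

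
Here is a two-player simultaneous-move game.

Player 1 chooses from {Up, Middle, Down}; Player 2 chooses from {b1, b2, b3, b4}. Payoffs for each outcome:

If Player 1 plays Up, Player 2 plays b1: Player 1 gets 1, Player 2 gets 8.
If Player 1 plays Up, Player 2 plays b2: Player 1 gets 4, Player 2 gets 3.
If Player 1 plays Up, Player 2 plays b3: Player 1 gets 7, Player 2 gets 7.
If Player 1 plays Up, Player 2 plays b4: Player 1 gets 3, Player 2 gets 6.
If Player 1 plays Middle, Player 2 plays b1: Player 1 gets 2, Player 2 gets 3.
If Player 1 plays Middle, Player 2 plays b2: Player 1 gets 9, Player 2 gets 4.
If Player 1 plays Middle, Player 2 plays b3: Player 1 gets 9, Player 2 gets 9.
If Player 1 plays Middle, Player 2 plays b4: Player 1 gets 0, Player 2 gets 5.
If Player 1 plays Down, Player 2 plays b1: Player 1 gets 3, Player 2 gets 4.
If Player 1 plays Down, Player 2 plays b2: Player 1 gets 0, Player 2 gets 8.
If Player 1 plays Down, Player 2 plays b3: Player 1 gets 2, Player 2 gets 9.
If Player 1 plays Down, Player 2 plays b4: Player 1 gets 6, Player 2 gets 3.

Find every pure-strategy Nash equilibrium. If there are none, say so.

(Middle, b3)

For each player, find the best response to each opponent profile; mutual best responses are the pure NE.
Player 1 against b1: payoffs 1, 2, 3 → best response Down.
Player 1 against b2: payoffs 4, 9, 0 → best response Middle.
Player 1 against b3: payoffs 7, 9, 2 → best response Middle.
Player 1 against b4: payoffs 3, 0, 6 → best response Down.
Player 2 against Up: payoffs 8, 3, 7, 6 → best response b1.
Player 2 against Middle: payoffs 3, 4, 9, 5 → best response b3.
Player 2 against Down: payoffs 4, 8, 9, 3 → best response b3.
Mutual best responses: (Middle, b3).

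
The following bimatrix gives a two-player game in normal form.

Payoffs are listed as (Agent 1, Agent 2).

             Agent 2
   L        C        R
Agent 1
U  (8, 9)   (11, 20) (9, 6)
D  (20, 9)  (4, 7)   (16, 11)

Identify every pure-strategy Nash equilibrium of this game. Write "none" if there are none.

(U, C), (D, R)

Agent 1 against L: payoffs 8, 20 → best response D.
Agent 1 against C: payoffs 11, 4 → best response U.
Agent 1 against R: payoffs 9, 16 → best response D.
Agent 2 against U: payoffs 9, 20, 6 → best response C.
Agent 2 against D: payoffs 9, 7, 11 → best response R.
Mutual best responses: (U, C); (D, R).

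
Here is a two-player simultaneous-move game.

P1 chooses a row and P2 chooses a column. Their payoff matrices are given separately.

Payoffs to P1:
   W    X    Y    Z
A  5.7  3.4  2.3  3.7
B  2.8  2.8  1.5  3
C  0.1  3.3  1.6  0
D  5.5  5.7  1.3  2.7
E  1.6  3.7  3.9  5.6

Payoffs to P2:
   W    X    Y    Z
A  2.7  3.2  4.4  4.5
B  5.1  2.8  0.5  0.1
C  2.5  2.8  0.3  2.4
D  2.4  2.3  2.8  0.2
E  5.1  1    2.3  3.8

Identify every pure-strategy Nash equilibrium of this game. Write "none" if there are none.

P1 against W: payoffs 5.7, 2.8, 0.1, 5.5, 1.6 → best response A.
P1 against X: payoffs 3.4, 2.8, 3.3, 5.7, 3.7 → best response D.
P1 against Y: payoffs 2.3, 1.5, 1.6, 1.3, 3.9 → best response E.
P1 against Z: payoffs 3.7, 3, 0, 2.7, 5.6 → best response E.
P2 against A: payoffs 2.7, 3.2, 4.4, 4.5 → best response Z.
P2 against B: payoffs 5.1, 2.8, 0.5, 0.1 → best response W.
P2 against C: payoffs 2.5, 2.8, 0.3, 2.4 → best response X.
P2 against D: payoffs 2.4, 2.3, 2.8, 0.2 → best response Y.
P2 against E: payoffs 5.1, 1, 2.3, 3.8 → best response W.
No profile is a mutual best response for all players.

There is no pure-strategy Nash equilibrium.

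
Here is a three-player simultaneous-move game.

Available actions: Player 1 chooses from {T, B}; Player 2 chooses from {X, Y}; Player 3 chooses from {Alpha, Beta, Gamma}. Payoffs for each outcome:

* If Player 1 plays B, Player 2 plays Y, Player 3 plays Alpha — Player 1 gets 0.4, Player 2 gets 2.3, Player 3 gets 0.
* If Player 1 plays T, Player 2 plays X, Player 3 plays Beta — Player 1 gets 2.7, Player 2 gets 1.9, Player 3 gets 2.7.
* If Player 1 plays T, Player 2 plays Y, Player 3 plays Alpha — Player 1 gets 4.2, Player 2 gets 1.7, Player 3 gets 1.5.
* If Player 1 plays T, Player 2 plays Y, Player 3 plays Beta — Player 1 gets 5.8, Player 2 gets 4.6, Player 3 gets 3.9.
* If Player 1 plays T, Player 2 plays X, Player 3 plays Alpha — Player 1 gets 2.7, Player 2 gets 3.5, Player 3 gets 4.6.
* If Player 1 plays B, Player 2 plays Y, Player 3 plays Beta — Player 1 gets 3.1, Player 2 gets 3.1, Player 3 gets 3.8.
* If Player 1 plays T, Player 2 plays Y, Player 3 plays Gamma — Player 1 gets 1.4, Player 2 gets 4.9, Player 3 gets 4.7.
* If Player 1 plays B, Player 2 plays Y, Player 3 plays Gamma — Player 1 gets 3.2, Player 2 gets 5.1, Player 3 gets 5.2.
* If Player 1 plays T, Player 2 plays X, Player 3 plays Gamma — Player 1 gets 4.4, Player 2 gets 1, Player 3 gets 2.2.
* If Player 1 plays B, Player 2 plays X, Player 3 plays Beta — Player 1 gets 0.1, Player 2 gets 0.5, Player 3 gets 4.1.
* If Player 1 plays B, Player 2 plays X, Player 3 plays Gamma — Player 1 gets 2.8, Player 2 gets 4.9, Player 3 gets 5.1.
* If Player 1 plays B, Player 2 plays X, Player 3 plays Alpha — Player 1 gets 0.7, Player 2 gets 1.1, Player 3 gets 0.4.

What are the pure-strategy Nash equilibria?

(T, X, Alpha): Player 1 gets 2.7, best alternative 0.7; Player 2 gets 3.5, best alternative 1.7; Player 3 gets 4.6, best alternative 2.7. No profitable deviation — NE.
(T, X, Beta): Player 2 can switch to Y (1.9 → 4.6). Not NE.
(T, X, Gamma): Player 2 can switch to Y (1 → 4.9). Not NE.
(T, Y, Alpha): Player 2 can switch to X (1.7 → 3.5). Not NE.
(T, Y, Beta): Player 3 can switch to Gamma (3.9 → 4.7). Not NE.
(T, Y, Gamma): Player 1 can switch to B (1.4 → 3.2). Not NE.
(B, X, Alpha): Player 1 can switch to T (0.7 → 2.7). Not NE.
(B, Y, Gamma): Player 1 gets 3.2, best alternative 1.4; Player 2 gets 5.1, best alternative 4.9; Player 3 gets 5.2, best alternative 3.8. No profitable deviation — NE.
(The remaining 4 profiles each have a profitable deviation by the same check.)

Pure-strategy Nash equilibria: (T, X, Alpha) and (B, Y, Gamma)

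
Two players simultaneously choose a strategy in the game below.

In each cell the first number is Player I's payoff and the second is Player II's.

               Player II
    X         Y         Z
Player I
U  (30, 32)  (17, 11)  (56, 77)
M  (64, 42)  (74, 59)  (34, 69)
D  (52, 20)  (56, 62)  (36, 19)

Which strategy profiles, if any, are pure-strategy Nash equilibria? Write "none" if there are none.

Pure NE: (U, Z)

For each player, find the best response to each opponent profile; mutual best responses are the pure NE.
Player I against X: payoffs 30, 64, 52 → best response M.
Player I against Y: payoffs 17, 74, 56 → best response M.
Player I against Z: payoffs 56, 34, 36 → best response U.
Player II against U: payoffs 32, 11, 77 → best response Z.
Player II against M: payoffs 42, 59, 69 → best response Z.
Player II against D: payoffs 20, 62, 19 → best response Y.
Mutual best responses: (U, Z).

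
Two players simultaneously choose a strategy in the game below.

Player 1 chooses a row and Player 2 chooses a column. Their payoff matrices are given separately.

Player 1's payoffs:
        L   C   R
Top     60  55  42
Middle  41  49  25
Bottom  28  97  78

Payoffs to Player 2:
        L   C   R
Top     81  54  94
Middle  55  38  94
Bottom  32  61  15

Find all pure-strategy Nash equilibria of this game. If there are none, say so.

(Top, L): Player 2 can switch to R (81 → 94). Not NE.
(Top, C): Player 1 can switch to Bottom (55 → 97). Not NE.
(Top, R): Player 1 can switch to Bottom (42 → 78). Not NE.
(Middle, L): Player 1 can switch to Top (41 → 60). Not NE.
(Middle, C): Player 1 can switch to Top (49 → 55). Not NE.
(Middle, R): Player 1 can switch to Top (25 → 42). Not NE.
(Bottom, L): Player 1 can switch to Top (28 → 60). Not NE.
(Bottom, C): Player 1 gets 97, best alternative 55; Player 2 gets 61, best alternative 32. No profitable deviation — NE.
(Bottom, R): Player 2 can switch to L (15 → 32). Not NE.

Pure NE: (Bottom, C)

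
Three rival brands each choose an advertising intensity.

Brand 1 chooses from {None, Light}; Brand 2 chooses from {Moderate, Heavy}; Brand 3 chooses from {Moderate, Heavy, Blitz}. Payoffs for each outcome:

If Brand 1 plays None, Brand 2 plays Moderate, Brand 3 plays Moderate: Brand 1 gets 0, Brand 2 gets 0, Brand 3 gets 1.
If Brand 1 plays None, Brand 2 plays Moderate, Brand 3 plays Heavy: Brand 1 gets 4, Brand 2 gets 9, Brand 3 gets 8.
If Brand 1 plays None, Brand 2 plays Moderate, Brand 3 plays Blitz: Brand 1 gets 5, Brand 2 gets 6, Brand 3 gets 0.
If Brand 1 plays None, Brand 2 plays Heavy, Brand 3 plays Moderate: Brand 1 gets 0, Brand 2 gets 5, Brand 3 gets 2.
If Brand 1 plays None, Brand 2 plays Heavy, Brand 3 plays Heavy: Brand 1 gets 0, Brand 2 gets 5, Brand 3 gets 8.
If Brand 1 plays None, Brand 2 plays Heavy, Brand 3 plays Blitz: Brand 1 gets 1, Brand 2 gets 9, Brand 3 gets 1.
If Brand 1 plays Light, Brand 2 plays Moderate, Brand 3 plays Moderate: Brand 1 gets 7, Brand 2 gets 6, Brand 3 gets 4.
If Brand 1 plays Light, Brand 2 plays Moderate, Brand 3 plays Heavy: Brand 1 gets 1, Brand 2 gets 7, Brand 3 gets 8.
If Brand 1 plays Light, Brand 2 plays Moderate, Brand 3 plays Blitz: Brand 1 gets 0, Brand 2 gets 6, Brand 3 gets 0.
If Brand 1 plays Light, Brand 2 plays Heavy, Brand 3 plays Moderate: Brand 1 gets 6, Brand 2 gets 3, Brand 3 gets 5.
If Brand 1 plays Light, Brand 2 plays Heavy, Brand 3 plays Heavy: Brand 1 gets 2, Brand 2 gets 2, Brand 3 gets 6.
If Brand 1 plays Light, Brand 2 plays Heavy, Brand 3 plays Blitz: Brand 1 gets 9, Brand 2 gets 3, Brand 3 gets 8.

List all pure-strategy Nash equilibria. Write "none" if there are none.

The unique pure-strategy Nash equilibrium is (None, Moderate, Heavy).

Brand 1 against (Moderate, Moderate): payoffs 0, 7 → best response Light.
Brand 1 against (Moderate, Heavy): payoffs 4, 1 → best response None.
Brand 1 against (Moderate, Blitz): payoffs 5, 0 → best response None.
Brand 1 against (Heavy, Moderate): payoffs 0, 6 → best response Light.
Brand 1 against (Heavy, Heavy): payoffs 0, 2 → best response Light.
Brand 1 against (Heavy, Blitz): payoffs 1, 9 → best response Light.
Brand 2 against (None, Moderate): payoffs 0, 5 → best response Heavy.
Brand 2 against (None, Heavy): payoffs 9, 5 → best response Moderate.
Brand 2 against (None, Blitz): payoffs 6, 9 → best response Heavy.
Brand 2 against (Light, Moderate): payoffs 6, 3 → best response Moderate.
Brand 2 against (Light, Heavy): payoffs 7, 2 → best response Moderate.
Brand 2 against (Light, Blitz): payoffs 6, 3 → best response Moderate.
Brand 3 against (None, Moderate): payoffs 1, 8, 0 → best response Heavy.
Brand 3 against (None, Heavy): payoffs 2, 8, 1 → best response Heavy.
Brand 3 against (Light, Moderate): payoffs 4, 8, 0 → best response Heavy.
Brand 3 against (Light, Heavy): payoffs 5, 6, 8 → best response Blitz.
Mutual best responses: (None, Moderate, Heavy).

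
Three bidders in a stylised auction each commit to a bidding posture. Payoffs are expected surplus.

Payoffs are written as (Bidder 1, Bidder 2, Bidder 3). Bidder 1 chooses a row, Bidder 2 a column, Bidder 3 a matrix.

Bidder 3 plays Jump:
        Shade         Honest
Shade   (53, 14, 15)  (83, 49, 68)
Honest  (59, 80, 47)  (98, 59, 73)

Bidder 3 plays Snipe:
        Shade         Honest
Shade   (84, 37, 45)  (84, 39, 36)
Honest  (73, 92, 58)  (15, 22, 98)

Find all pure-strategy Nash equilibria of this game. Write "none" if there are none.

For each strategy profile, look for a profitable unilateral deviation.
(Shade, Shade, Jump): Bidder 1 can switch to Honest (53 → 59). Not NE.
(Shade, Shade, Snipe): Bidder 2 can switch to Honest (37 → 39). Not NE.
(Shade, Honest, Jump): Bidder 1 can switch to Honest (83 → 98). Not NE.
(Shade, Honest, Snipe): Bidder 3 can switch to Jump (36 → 68). Not NE.
(Honest, Shade, Jump): Bidder 3 can switch to Snipe (47 → 58). Not NE.
(Honest, Shade, Snipe): Bidder 1 can switch to Shade (73 → 84). Not NE.
(Honest, Honest, Jump): Bidder 2 can switch to Shade (59 → 80). Not NE.
(Honest, Honest, Snipe): Bidder 1 can switch to Shade (15 → 84). Not NE.

This game has no pure Nash equilibrium.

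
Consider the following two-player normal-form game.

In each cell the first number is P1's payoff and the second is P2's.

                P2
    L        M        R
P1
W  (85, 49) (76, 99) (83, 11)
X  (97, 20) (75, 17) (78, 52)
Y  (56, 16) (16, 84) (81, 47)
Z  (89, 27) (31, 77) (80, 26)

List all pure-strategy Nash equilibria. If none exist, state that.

The unique pure-strategy Nash equilibrium is (W, M).

P1 against L: payoffs 85, 97, 56, 89 → best response X.
P1 against M: payoffs 76, 75, 16, 31 → best response W.
P1 against R: payoffs 83, 78, 81, 80 → best response W.
P2 against W: payoffs 49, 99, 11 → best response M.
P2 against X: payoffs 20, 17, 52 → best response R.
P2 against Y: payoffs 16, 84, 47 → best response M.
P2 against Z: payoffs 27, 77, 26 → best response M.
Mutual best responses: (W, M).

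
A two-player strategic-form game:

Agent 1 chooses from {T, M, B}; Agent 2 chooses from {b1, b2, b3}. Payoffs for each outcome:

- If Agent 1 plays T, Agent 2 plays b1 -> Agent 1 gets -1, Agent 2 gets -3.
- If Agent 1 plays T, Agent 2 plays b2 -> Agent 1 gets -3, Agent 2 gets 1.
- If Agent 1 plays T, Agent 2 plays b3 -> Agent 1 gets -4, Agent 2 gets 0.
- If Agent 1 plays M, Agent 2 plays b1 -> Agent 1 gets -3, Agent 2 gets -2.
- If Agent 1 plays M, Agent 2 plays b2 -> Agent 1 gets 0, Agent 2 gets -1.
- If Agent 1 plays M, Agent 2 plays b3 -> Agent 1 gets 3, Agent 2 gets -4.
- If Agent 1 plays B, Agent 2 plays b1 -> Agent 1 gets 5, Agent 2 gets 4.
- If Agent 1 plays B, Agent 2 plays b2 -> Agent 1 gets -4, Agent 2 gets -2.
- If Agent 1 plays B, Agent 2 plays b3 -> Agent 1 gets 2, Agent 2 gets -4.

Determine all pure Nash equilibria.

Agent 1 against b1: payoffs -1, -3, 5 → best response B.
Agent 1 against b2: payoffs -3, 0, -4 → best response M.
Agent 1 against b3: payoffs -4, 3, 2 → best response M.
Agent 2 against T: payoffs -3, 1, 0 → best response b2.
Agent 2 against M: payoffs -2, -1, -4 → best response b2.
Agent 2 against B: payoffs 4, -2, -4 → best response b1.
Mutual best responses: (M, b2); (B, b1).

Pure-strategy Nash equilibria: (M, b2) and (B, b1)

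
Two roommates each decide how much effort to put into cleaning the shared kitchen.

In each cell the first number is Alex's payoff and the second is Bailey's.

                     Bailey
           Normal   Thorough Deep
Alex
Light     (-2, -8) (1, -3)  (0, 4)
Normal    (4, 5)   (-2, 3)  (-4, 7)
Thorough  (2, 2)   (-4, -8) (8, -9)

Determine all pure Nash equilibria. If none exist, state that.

(Light, Normal): Alex can switch to Normal (-2 → 4). Not NE.
(Light, Thorough): Bailey can switch to Deep (-3 → 4). Not NE.
(Light, Deep): Alex can switch to Thorough (0 → 8). Not NE.
(Normal, Normal): Bailey can switch to Deep (5 → 7). Not NE.
(Normal, Thorough): Alex can switch to Light (-2 → 1). Not NE.
(Normal, Deep): Alex can switch to Light (-4 → 0). Not NE.
(Thorough, Normal): Alex can switch to Normal (2 → 4). Not NE.
(Thorough, Thorough): Alex can switch to Light (-4 → 1). Not NE.
(The remaining 1 profile has a profitable deviation by the same check.)

No pure-strategy Nash equilibrium.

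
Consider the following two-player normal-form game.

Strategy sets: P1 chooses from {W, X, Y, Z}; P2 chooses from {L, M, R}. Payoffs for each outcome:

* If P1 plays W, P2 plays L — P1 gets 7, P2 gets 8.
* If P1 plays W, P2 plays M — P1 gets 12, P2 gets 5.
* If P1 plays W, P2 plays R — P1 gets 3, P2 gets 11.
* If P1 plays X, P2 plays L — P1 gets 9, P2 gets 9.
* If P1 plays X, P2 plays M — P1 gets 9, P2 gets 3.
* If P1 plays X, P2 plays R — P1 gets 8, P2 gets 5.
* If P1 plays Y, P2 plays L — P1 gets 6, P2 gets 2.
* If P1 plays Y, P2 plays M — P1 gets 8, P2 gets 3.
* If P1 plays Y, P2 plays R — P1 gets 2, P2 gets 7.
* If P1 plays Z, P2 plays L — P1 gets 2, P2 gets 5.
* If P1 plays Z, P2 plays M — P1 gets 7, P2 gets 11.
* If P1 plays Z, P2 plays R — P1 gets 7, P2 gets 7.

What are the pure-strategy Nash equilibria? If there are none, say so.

The unique pure-strategy Nash equilibrium is (X, L).

Mark each player's best response to every combination of opponents' strategies; a profile where every player is best-responding is a pure Nash equilibrium.
P1 against L: payoffs 7, 9, 6, 2 → best response X.
P1 against M: payoffs 12, 9, 8, 7 → best response W.
P1 against R: payoffs 3, 8, 2, 7 → best response X.
P2 against W: payoffs 8, 5, 11 → best response R.
P2 against X: payoffs 9, 3, 5 → best response L.
P2 against Y: payoffs 2, 3, 7 → best response R.
P2 against Z: payoffs 5, 11, 7 → best response M.
Mutual best responses: (X, L).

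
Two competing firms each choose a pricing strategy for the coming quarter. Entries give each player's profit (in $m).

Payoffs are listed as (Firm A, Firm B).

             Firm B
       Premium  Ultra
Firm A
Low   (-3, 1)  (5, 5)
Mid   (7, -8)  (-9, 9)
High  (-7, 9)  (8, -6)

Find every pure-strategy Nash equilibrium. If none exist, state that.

For each strategy profile, look for a profitable unilateral deviation.
(Low, Premium): Firm A can switch to Mid (-3 → 7). Not NE.
(Low, Ultra): Firm A can switch to High (5 → 8). Not NE.
(Mid, Premium): Firm B can switch to Ultra (-8 → 9). Not NE.
(Mid, Ultra): Firm A can switch to Low (-9 → 5). Not NE.
(High, Premium): Firm A can switch to Low (-7 → -3). Not NE.
(High, Ultra): Firm B can switch to Premium (-6 → 9). Not NE.

none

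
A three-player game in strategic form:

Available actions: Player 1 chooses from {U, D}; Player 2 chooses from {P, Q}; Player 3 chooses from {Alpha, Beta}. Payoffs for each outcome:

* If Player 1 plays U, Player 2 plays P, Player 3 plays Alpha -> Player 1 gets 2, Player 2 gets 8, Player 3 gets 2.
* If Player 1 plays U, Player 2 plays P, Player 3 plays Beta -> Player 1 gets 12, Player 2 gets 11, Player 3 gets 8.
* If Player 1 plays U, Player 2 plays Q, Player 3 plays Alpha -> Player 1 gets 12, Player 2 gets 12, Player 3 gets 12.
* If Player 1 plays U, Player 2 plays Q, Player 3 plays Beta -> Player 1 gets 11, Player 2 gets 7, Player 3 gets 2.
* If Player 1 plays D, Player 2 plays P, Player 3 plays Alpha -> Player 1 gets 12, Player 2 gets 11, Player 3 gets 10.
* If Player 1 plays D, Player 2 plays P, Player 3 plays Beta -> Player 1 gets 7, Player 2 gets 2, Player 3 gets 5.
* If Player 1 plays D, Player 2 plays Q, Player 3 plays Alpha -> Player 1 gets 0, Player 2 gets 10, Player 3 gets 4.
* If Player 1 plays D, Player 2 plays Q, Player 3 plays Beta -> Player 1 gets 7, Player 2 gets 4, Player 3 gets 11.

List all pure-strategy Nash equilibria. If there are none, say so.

Player 1 against (P, Alpha): payoffs 2, 12 → best response D.
Player 1 against (P, Beta): payoffs 12, 7 → best response U.
Player 1 against (Q, Alpha): payoffs 12, 0 → best response U.
Player 1 against (Q, Beta): payoffs 11, 7 → best response U.
Player 2 against (U, Alpha): payoffs 8, 12 → best response Q.
Player 2 against (U, Beta): payoffs 11, 7 → best response P.
Player 2 against (D, Alpha): payoffs 11, 10 → best response P.
Player 2 against (D, Beta): payoffs 2, 4 → best response Q.
Player 3 against (U, P): payoffs 2, 8 → best response Beta.
Player 3 against (U, Q): payoffs 12, 2 → best response Alpha.
Player 3 against (D, P): payoffs 10, 5 → best response Alpha.
Player 3 against (D, Q): payoffs 4, 11 → best response Beta.
Mutual best responses: (U, P, Beta); (U, Q, Alpha); (D, P, Alpha).

(U, P, Beta) and (U, Q, Alpha) and (D, P, Alpha)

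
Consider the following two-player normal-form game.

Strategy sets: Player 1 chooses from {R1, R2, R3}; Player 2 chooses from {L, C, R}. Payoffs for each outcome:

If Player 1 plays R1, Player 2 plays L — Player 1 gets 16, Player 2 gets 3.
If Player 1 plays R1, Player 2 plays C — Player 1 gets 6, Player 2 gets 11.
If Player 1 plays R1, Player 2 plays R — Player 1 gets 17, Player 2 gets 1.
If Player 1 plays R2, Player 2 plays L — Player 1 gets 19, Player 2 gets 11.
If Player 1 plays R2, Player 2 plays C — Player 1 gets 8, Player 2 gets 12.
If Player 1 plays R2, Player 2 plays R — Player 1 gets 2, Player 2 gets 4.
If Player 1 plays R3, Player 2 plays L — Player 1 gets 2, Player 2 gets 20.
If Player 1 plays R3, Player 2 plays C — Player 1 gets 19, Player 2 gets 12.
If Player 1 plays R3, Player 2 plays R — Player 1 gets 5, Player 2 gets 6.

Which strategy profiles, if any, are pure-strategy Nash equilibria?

This game has no pure Nash equilibrium.

Player 1 against L: payoffs 16, 19, 2 → best response R2.
Player 1 against C: payoffs 6, 8, 19 → best response R3.
Player 1 against R: payoffs 17, 2, 5 → best response R1.
Player 2 against R1: payoffs 3, 11, 1 → best response C.
Player 2 against R2: payoffs 11, 12, 4 → best response C.
Player 2 against R3: payoffs 20, 12, 6 → best response L.
No profile is a mutual best response for all players.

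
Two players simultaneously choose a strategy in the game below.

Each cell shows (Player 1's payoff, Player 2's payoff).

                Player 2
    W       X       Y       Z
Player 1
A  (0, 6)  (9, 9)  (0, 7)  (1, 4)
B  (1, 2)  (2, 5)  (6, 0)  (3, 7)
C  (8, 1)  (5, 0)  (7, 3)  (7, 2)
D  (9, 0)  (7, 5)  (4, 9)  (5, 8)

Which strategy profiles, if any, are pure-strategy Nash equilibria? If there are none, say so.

Player 1 against W: payoffs 0, 1, 8, 9 → best response D.
Player 1 against X: payoffs 9, 2, 5, 7 → best response A.
Player 1 against Y: payoffs 0, 6, 7, 4 → best response C.
Player 1 against Z: payoffs 1, 3, 7, 5 → best response C.
Player 2 against A: payoffs 6, 9, 7, 4 → best response X.
Player 2 against B: payoffs 2, 5, 0, 7 → best response Z.
Player 2 against C: payoffs 1, 0, 3, 2 → best response Y.
Player 2 against D: payoffs 0, 5, 9, 8 → best response Y.
Mutual best responses: (A, X); (C, Y).

The pure Nash equilibria are (A, X), (C, Y).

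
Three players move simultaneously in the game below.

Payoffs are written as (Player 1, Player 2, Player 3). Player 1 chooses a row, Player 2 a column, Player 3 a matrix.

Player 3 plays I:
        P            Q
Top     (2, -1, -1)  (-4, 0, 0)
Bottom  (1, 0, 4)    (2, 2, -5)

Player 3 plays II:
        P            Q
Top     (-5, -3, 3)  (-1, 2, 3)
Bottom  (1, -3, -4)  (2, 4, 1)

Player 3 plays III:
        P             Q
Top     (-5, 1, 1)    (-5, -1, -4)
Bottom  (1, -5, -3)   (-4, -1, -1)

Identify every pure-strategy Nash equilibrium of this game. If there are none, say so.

(Bottom, Q, II)

For each player, find the best response to each opponent profile; mutual best responses are the pure NE.
Player 1 against (P, I): payoffs 2, 1 → best response Top.
Player 1 against (P, II): payoffs -5, 1 → best response Bottom.
Player 1 against (P, III): payoffs -5, 1 → best response Bottom.
Player 1 against (Q, I): payoffs -4, 2 → best response Bottom.
Player 1 against (Q, II): payoffs -1, 2 → best response Bottom.
Player 1 against (Q, III): payoffs -5, -4 → best response Bottom.
Player 2 against (Top, I): payoffs -1, 0 → best response Q.
Player 2 against (Top, II): payoffs -3, 2 → best response Q.
Player 2 against (Top, III): payoffs 1, -1 → best response P.
Player 2 against (Bottom, I): payoffs 0, 2 → best response Q.
Player 2 against (Bottom, II): payoffs -3, 4 → best response Q.
Player 2 against (Bottom, III): payoffs -5, -1 → best response Q.
Player 3 against (Top, P): payoffs -1, 3, 1 → best response II.
Player 3 against (Top, Q): payoffs 0, 3, -4 → best response II.
Player 3 against (Bottom, P): payoffs 4, -4, -3 → best response I.
Player 3 against (Bottom, Q): payoffs -5, 1, -1 → best response II.
Mutual best responses: (Bottom, Q, II).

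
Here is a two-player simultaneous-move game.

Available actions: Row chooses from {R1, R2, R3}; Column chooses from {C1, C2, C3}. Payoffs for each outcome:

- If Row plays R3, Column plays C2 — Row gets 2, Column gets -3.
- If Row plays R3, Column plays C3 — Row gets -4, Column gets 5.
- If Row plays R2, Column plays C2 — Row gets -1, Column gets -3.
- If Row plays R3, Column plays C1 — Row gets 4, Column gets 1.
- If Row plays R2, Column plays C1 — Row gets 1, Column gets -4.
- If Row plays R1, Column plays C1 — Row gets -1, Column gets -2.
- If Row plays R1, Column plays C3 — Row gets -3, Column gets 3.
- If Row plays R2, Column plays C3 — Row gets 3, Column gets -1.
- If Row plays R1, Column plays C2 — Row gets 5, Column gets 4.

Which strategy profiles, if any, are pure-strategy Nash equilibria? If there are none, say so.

Row against C1: payoffs -1, 1, 4 → best response R3.
Row against C2: payoffs 5, -1, 2 → best response R1.
Row against C3: payoffs -3, 3, -4 → best response R2.
Column against R1: payoffs -2, 4, 3 → best response C2.
Column against R2: payoffs -4, -3, -1 → best response C3.
Column against R3: payoffs 1, -3, 5 → best response C3.
Mutual best responses: (R1, C2); (R2, C3).

(R1, C2) and (R2, C3)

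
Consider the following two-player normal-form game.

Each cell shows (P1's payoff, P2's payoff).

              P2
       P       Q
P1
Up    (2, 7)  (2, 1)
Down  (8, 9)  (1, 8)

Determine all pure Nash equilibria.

Pure NE: (Down, P)

Check each profile: it is a Nash equilibrium iff no player can strictly gain by switching unilaterally.
(Up, P): P1 can switch to Down (2 → 8). Not NE.
(Up, Q): P2 can switch to P (1 → 7). Not NE.
(Down, P): P1 gets 8, best alternative 2; P2 gets 9, best alternative 8. No profitable deviation — NE.
(Down, Q): P1 can switch to Up (1 → 2). Not NE.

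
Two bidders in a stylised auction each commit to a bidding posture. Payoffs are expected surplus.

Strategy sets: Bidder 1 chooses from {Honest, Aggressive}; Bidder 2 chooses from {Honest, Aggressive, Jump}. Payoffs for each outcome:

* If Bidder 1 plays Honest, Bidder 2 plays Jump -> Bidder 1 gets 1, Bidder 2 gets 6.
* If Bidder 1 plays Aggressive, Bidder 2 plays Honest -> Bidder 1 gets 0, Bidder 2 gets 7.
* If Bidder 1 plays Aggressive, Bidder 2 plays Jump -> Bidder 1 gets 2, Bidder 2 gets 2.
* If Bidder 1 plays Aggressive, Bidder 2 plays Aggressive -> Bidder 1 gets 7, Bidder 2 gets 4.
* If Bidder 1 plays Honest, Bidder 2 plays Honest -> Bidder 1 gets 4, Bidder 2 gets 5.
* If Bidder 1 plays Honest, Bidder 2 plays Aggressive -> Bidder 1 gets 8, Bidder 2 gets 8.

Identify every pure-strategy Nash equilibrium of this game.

For each strategy profile, look for a profitable unilateral deviation.
(Honest, Honest): Bidder 2 can switch to Aggressive (5 → 8). Not NE.
(Honest, Aggressive): Bidder 1 gets 8, best alternative 7; Bidder 2 gets 8, best alternative 6. No profitable deviation — NE.
(Honest, Jump): Bidder 1 can switch to Aggressive (1 → 2). Not NE.
(Aggressive, Honest): Bidder 1 can switch to Honest (0 → 4). Not NE.
(Aggressive, Aggressive): Bidder 1 can switch to Honest (7 → 8). Not NE.
(Aggressive, Jump): Bidder 2 can switch to Honest (2 → 7). Not NE.

Pure NE: (Honest, Aggressive)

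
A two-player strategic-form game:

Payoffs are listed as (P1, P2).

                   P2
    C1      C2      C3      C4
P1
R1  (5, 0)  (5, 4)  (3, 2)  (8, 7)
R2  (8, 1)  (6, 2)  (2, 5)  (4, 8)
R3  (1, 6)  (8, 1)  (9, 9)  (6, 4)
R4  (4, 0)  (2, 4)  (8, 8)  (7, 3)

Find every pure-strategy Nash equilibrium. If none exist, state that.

(R1, C4), (R3, C3)

(R1, C1): P1 can switch to R2 (5 → 8). Not NE.
(R1, C2): P1 can switch to R2 (5 → 6). Not NE.
(R1, C3): P1 can switch to R3 (3 → 9). Not NE.
(R1, C4): P1 gets 8, best alternative 7; P2 gets 7, best alternative 4. No profitable deviation — NE.
(R2, C1): P2 can switch to C2 (1 → 2). Not NE.
(R2, C2): P1 can switch to R3 (6 → 8). Not NE.
(R2, C3): P1 can switch to R1 (2 → 3). Not NE.
(R2, C4): P1 can switch to R1 (4 → 8). Not NE.
(R3, C1): P1 can switch to R1 (1 → 5). Not NE.
(R3, C2): P2 can switch to C1 (1 → 6). Not NE.
(R3, C3): P1 gets 9, best alternative 8; P2 gets 9, best alternative 6. No profitable deviation — NE.
(R3, C4): P1 can switch to R1 (6 → 8). Not NE.
(The remaining 4 profiles each have a profitable deviation by the same check.)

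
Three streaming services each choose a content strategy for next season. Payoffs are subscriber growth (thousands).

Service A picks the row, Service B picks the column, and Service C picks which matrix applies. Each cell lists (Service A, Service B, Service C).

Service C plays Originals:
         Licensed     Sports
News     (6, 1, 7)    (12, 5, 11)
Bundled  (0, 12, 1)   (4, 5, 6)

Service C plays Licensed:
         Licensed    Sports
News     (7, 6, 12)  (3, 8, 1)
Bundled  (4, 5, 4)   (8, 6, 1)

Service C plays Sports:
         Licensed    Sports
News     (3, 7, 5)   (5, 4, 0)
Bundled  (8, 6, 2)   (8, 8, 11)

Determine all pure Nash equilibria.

(News, Sports, Originals), (Bundled, Sports, Sports)

For each player, find the best response to each opponent profile; mutual best responses are the pure NE.
Service A against (Licensed, Originals): payoffs 6, 0 → best response News.
Service A against (Licensed, Licensed): payoffs 7, 4 → best response News.
Service A against (Licensed, Sports): payoffs 3, 8 → best response Bundled.
Service A against (Sports, Originals): payoffs 12, 4 → best response News.
Service A against (Sports, Licensed): payoffs 3, 8 → best response Bundled.
Service A against (Sports, Sports): payoffs 5, 8 → best response Bundled.
Service B against (News, Originals): payoffs 1, 5 → best response Sports.
Service B against (News, Licensed): payoffs 6, 8 → best response Sports.
Service B against (News, Sports): payoffs 7, 4 → best response Licensed.
Service B against (Bundled, Originals): payoffs 12, 5 → best response Licensed.
Service B against (Bundled, Licensed): payoffs 5, 6 → best response Sports.
Service B against (Bundled, Sports): payoffs 6, 8 → best response Sports.
Service C against (News, Licensed): payoffs 7, 12, 5 → best response Licensed.
Service C against (News, Sports): payoffs 11, 1, 0 → best response Originals.
Service C against (Bundled, Licensed): payoffs 1, 4, 2 → best response Licensed.
Service C against (Bundled, Sports): payoffs 6, 1, 11 → best response Sports.
Mutual best responses: (News, Sports, Originals); (Bundled, Sports, Sports).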